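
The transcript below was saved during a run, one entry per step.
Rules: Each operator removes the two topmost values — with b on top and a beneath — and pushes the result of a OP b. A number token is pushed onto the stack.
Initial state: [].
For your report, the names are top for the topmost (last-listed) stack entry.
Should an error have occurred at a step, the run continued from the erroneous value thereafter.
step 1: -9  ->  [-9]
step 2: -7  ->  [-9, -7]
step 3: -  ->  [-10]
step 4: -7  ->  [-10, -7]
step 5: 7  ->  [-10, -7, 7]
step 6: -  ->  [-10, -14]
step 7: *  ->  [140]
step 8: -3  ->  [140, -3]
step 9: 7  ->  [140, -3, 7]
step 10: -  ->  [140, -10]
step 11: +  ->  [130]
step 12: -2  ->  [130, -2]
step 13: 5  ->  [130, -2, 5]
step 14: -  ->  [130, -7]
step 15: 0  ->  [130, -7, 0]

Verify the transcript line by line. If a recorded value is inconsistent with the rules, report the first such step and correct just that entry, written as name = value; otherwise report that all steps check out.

step 3, top = -2

Recomputing the run from the initial state:
step 1: [-9]
step 2: [-9, -7]
step 3: [-2]
step 4: [-2, -7]
step 5: [-2, -7, 7]
step 6: [-2, -14]
step 7: [28]
step 8: [28, -3]
step 9: [28, -3, 7]
step 10: [28, -10]
step 11: [18]
step 12: [18, -2]
step 13: [18, -2, 5]
step 14: [18, -7]
step 15: [18, -7, 0]
The first disagreement with the transcript is at step 3, where the value should be top = -2.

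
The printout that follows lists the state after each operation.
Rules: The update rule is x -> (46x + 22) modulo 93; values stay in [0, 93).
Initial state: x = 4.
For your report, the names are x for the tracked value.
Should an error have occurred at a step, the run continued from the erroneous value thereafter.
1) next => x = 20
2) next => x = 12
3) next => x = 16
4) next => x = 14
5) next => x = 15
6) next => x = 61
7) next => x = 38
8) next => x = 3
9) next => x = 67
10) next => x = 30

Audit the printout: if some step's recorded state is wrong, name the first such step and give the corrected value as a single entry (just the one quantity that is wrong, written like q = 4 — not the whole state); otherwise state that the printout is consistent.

step 10, x = 35

1. x = (46*4 + 22) mod 93 = 20 (in agreement)
2. x = (46*20 + 22) mod 93 = 12 (agrees with the printout)
3. x = (46*12 + 22) mod 93 = 16 (checks out)
4. x = (46*16 + 22) mod 93 = 14 (checks out)
5. x = (46*14 + 22) mod 93 = 15 (exactly as logged)
6. x = (46*15 + 22) mod 93 = 61 (same as recorded)
7. x = (46*61 + 22) mod 93 = 38 (no discrepancy)
8. x = (46*38 + 22) mod 93 = 3 (confirmed correct)
9. x = (46*3 + 22) mod 93 = 67 (no discrepancy)
10. x = (46*67 + 22) mod 93 = 35 (the printout disagrees here)
First deviation found at step 10; the corrected entry is x = 35.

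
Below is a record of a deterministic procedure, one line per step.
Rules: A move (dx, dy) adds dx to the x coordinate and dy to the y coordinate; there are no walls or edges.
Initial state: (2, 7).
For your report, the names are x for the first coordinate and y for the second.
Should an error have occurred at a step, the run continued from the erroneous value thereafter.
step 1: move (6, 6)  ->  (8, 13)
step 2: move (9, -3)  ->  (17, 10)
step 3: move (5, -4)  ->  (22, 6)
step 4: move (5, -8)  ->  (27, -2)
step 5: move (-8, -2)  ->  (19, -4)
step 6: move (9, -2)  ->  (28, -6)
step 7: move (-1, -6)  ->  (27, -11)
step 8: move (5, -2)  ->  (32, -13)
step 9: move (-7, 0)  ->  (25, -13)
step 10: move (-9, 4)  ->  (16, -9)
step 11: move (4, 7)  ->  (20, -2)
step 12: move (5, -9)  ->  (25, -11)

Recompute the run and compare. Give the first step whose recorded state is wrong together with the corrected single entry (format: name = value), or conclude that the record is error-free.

step 7, y = -12

1. x = 2 + (6) = 8, y = 7 + (6) = 13 (consistent with the record)
2. x = 8 + (9) = 17, y = 13 + (-3) = 10 (confirmed correct)
3. x = 17 + (5) = 22, y = 10 + (-4) = 6 (no discrepancy)
4. x = 22 + (5) = 27, y = 6 + (-8) = -2 (confirmed correct)
5. x = 27 + (-8) = 19, y = -2 + (-2) = -4 (confirmed correct)
6. x = 19 + (9) = 28, y = -4 + (-2) = -6 (checks out)
7. x = 28 + (-1) = 27, y = -6 + (-6) = -12 (this is not what the record shows)
So the first discrepancy is step 7, where the right value is y = -12.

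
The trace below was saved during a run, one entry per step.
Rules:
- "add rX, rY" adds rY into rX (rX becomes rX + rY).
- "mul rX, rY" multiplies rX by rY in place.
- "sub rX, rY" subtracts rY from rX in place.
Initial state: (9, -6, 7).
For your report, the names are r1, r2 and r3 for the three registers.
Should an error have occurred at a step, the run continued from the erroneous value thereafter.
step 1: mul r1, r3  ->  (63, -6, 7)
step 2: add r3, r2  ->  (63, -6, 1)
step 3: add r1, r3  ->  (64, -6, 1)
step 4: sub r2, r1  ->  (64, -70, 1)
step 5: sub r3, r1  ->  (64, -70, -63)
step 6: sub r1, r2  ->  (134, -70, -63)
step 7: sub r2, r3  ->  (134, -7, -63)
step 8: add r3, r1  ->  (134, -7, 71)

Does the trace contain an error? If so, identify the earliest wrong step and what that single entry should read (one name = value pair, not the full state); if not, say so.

no error

Recomputing the run from the initial state:
step 1: r1 = 63, r2 = -6, r3 = 7
step 2: r1 = 63, r2 = -6, r3 = 1
step 3: r1 = 64, r2 = -6, r3 = 1
step 4: r1 = 64, r2 = -70, r3 = 1
step 5: r1 = 64, r2 = -70, r3 = -63
step 6: r1 = 134, r2 = -70, r3 = -63
step 7: r1 = 134, r2 = -7, r3 = -63
step 8: r1 = 134, r2 = -7, r3 = 71
This matches the trace at every step.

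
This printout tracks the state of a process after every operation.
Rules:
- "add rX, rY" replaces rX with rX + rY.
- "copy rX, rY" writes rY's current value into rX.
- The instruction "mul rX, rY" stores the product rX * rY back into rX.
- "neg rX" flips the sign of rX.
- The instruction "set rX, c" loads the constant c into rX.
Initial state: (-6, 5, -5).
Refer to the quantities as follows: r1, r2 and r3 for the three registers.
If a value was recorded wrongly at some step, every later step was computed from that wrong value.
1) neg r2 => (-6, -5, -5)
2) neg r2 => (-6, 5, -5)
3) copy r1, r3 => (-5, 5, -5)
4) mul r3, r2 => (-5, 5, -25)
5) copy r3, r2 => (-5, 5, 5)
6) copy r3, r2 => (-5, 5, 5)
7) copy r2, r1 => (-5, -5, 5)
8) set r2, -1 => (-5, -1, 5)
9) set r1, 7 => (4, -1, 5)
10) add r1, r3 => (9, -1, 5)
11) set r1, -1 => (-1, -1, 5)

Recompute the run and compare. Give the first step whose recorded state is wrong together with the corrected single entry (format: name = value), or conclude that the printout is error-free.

Recomputing the run from the initial state:
step 1: r1 = -6, r2 = -5, r3 = -5
step 2: r1 = -6, r2 = 5, r3 = -5
step 3: r1 = -5, r2 = 5, r3 = -5
step 4: r1 = -5, r2 = 5, r3 = -25
step 5: r1 = -5, r2 = 5, r3 = 5
step 6: r1 = -5, r2 = 5, r3 = 5
step 7: r1 = -5, r2 = -5, r3 = 5
step 8: r1 = -5, r2 = -1, r3 = 5
step 9: r1 = 7, r2 = -1, r3 = 5
step 10: r1 = 12, r2 = -1, r3 = 5
step 11: r1 = -1, r2 = -1, r3 = 5
The first disagreement with the printout is at step 9, where the value should be r1 = 7.

step 9, r1 = 7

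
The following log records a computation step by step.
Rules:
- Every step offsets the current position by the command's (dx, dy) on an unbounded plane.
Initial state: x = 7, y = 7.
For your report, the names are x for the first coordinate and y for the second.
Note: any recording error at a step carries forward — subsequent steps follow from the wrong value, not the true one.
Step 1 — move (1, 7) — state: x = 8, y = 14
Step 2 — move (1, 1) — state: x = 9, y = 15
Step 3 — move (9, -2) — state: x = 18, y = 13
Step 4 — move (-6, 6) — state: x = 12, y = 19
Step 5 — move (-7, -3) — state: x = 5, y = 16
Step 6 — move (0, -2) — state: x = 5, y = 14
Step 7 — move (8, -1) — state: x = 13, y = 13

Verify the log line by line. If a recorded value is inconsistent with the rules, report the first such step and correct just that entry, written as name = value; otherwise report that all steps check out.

Step 1: x = 7 + (1) = 8, y = 7 + (7) = 14 — matches.
Step 2: x = 8 + (1) = 9, y = 14 + (1) = 15 — verified.
Step 3: x = 9 + (9) = 18, y = 15 + (-2) = 13 — consistent with the log.
Step 4: x = 18 + (-6) = 12, y = 13 + (6) = 19 — consistent with the log.
Step 5: x = 12 + (-7) = 5, y = 19 + (-3) = 16 — consistent with the log.
Step 6: x = 5 + (0) = 5, y = 16 + (-2) = 14 — no discrepancy.
Step 7: x = 5 + (8) = 13, y = 14 + (-1) = 13 — no discrepancy.
All steps check out; nothing to correct.

no error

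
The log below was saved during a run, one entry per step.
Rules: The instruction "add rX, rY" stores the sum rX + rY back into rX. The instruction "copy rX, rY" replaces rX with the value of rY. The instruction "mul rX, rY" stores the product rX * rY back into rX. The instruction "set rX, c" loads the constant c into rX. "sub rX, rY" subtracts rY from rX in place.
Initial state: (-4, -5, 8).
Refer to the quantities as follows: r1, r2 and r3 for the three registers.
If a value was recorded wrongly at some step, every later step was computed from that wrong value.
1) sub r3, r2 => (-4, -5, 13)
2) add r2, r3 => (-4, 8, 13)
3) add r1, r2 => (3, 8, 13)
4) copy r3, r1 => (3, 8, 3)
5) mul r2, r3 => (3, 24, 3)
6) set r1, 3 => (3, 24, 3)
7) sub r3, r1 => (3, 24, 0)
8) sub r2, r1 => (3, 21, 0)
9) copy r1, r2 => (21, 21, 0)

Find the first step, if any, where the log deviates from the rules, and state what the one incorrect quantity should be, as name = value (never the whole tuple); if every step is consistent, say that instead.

step 3, r1 = 4

step 1: r3 = 8 - -5 = 13 -> matches
step 2: r2 = -5 + 13 = 8 -> checks out
step 3: r1 = -4 + 8 = 4 -> first mismatch against the log
Conclusion: step 3 carries the first error; the entry should be r1 = 4.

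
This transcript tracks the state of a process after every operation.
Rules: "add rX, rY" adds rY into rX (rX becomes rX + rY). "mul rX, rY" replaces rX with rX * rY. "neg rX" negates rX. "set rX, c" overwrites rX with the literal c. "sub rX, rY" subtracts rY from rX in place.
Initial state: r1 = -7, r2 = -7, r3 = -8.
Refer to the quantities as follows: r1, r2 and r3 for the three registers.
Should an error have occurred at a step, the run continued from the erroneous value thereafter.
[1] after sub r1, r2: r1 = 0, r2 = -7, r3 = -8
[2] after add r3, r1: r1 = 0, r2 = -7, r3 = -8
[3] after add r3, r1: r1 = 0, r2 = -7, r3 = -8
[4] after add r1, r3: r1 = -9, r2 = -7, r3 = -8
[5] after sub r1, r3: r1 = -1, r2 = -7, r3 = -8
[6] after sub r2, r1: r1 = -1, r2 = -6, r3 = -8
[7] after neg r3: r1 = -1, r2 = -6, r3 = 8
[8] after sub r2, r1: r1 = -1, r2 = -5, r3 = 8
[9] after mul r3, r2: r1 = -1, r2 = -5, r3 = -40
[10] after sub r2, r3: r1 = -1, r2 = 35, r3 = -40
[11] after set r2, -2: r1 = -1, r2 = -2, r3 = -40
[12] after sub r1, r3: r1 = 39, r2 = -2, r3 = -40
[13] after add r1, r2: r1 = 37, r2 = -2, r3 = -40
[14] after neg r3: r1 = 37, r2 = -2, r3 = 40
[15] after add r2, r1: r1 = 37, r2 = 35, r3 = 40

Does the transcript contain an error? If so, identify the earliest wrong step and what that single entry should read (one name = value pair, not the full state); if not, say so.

step 1: r1 = -7 - -7 = 0 -> exactly as logged
step 2: r3 = -8 + 0 = -8 -> agrees with the transcript
step 3: r3 = -8 + 0 = -8 -> agrees with the transcript
step 4: r1 = 0 + -8 = -8 -> first mismatch against the transcript
Step 4 is the first one off; corrected, r1 = -8.

step 4, r1 = -8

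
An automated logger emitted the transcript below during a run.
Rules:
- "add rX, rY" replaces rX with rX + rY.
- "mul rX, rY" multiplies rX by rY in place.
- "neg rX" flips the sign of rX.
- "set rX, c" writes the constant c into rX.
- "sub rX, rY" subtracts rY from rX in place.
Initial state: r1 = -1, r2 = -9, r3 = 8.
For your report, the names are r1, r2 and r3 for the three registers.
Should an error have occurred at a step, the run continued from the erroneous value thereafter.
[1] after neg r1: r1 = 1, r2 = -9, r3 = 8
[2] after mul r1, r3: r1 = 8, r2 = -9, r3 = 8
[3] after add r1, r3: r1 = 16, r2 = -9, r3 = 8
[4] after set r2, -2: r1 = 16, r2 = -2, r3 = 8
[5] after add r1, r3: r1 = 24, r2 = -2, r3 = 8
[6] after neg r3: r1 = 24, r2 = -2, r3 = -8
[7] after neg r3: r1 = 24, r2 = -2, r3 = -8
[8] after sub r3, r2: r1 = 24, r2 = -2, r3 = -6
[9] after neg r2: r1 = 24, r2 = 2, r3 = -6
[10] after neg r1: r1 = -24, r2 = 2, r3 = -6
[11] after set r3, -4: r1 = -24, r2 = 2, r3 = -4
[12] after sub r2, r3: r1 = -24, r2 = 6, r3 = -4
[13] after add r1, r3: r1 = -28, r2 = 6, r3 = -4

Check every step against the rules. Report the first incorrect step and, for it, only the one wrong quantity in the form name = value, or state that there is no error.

Step 1: r1 = -(-1) = 1 — confirmed correct.
Step 2: r1 = 1 * 8 = 8 — checks out.
Step 3: r1 = 8 + 8 = 16 — matches.
Step 4: r2 = -2 — checks out.
Step 5: r1 = 16 + 8 = 24 — verified.
Step 6: r3 = -(8) = -8 — verified.
Step 7: r3 = -(-8) = 8 — the transcript has a different value.
The audit stops at step 7: the recorded entry is wrong and should be r3 = 8.

step 7, r3 = 8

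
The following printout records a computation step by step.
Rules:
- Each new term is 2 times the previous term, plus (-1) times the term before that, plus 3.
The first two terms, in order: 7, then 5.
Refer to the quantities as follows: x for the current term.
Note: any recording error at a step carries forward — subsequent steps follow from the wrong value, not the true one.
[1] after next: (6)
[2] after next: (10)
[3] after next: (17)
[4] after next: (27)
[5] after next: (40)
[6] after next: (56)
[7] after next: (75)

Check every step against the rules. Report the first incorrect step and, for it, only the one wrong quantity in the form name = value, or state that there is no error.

Recomputing the run from the initial state:
step 1: x = 6
step 2: x = 10
step 3: x = 17
step 4: x = 27
step 5: x = 40
step 6: x = 56
step 7: x = 75
This matches the printout at every step.

no error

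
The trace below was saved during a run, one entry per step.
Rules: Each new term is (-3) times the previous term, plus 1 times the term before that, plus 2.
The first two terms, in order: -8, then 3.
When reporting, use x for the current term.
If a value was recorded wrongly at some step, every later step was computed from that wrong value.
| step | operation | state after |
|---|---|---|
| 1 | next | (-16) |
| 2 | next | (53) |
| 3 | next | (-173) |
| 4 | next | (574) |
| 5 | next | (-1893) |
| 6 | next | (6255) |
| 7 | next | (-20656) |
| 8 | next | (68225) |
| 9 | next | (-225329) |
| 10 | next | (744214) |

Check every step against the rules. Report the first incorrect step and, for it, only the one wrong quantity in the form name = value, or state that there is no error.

step 1: x = -3*(3) + (1)*(-8) + (2) = -15 -> the recorded entry deviates here
That makes step 1 the first incorrect line — x = -15 is what it should show.

step 1, x = -15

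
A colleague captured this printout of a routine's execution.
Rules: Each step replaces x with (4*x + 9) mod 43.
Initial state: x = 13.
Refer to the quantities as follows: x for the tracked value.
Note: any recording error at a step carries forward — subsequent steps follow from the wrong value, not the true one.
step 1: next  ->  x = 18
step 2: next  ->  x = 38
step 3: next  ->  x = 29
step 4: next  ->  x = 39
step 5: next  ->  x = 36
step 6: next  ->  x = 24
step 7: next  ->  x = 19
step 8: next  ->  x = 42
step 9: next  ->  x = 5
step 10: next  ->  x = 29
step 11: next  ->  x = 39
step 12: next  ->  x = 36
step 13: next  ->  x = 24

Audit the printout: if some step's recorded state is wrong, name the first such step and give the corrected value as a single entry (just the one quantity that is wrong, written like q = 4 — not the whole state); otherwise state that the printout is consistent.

step 3, x = 32

Step 1: x = (4*13 + 9) mod 43 = 18 — no discrepancy.
Step 2: x = (4*18 + 9) mod 43 = 38 — exactly as logged.
Step 3: x = (4*38 + 9) mod 43 = 32 — first mismatch against the printout.
So the first discrepancy is step 3, where the right value is x = 32.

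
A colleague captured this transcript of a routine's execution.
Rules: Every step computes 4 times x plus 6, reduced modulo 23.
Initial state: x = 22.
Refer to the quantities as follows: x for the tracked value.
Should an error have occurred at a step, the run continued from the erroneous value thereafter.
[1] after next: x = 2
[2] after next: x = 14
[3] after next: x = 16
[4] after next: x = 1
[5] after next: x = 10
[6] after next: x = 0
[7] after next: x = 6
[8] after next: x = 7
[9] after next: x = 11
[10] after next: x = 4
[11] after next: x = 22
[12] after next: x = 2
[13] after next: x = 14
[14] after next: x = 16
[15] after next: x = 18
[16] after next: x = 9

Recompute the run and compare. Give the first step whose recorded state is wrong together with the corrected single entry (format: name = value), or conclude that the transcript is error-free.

Recomputing the run from the initial state:
step 1: x = 2
step 2: x = 14
step 3: x = 16
step 4: x = 1
step 5: x = 10
step 6: x = 0
step 7: x = 6
step 8: x = 7
step 9: x = 11
step 10: x = 4
step 11: x = 22
step 12: x = 2
step 13: x = 14
step 14: x = 16
step 15: x = 1
step 16: x = 10
The first disagreement with the transcript is at step 15, where the value should be x = 1.

step 15, x = 1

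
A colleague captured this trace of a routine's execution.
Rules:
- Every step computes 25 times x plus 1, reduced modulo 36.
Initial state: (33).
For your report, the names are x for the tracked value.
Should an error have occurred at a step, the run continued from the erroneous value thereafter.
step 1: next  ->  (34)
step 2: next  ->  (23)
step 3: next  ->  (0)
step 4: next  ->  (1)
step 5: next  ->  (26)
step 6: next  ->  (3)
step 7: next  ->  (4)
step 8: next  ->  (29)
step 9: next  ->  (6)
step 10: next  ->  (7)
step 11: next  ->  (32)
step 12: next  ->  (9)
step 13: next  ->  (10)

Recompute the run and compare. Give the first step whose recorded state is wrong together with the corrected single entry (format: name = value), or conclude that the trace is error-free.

Step 1: x = (25*33 + 1) mod 36 = 34 — same as recorded.
Step 2: x = (25*34 + 1) mod 36 = 23 — checks out.
Step 3: x = (25*23 + 1) mod 36 = 0 — verified.
Step 4: x = (25*0 + 1) mod 36 = 1 — consistent with the trace.
Step 5: x = (25*1 + 1) mod 36 = 26 — agrees with the trace.
Step 6: x = (25*26 + 1) mod 36 = 3 — no discrepancy.
Step 7: x = (25*3 + 1) mod 36 = 4 — same as recorded.
Step 8: x = (25*4 + 1) mod 36 = 29 — exactly as logged.
Step 9: x = (25*29 + 1) mod 36 = 6 — confirmed correct.
Step 10: x = (25*6 + 1) mod 36 = 7 — verified.
Step 11: x = (25*7 + 1) mod 36 = 32 — no discrepancy.
Step 12: x = (25*32 + 1) mod 36 = 9 — in agreement.
Step 13: x = (25*9 + 1) mod 36 = 10 — exactly as logged.
Nothing is out of place; the run is error-free.

no error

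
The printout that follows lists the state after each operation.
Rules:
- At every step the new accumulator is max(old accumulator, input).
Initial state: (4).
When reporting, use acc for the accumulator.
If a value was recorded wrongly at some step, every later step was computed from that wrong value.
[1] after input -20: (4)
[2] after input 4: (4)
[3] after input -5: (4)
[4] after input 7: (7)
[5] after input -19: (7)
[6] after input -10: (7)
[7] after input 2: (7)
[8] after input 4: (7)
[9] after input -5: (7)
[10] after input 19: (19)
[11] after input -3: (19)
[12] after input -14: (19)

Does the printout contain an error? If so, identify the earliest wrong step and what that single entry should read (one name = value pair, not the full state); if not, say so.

no error

Recomputing the run from the initial state:
step 1: acc = 4
step 2: acc = 4
step 3: acc = 4
step 4: acc = 7
step 5: acc = 7
step 6: acc = 7
step 7: acc = 7
step 8: acc = 7
step 9: acc = 7
step 10: acc = 19
step 11: acc = 19
step 12: acc = 19
This matches the printout at every step.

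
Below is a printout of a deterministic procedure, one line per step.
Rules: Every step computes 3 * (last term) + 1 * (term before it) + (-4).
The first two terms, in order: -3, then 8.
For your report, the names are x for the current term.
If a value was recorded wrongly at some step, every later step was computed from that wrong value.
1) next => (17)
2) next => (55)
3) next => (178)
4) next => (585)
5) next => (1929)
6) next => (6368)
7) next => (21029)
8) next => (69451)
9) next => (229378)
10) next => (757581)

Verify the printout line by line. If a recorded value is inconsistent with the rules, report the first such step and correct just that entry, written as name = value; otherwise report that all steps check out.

no error

Recomputing the run from the initial state:
step 1: x = 17
step 2: x = 55
step 3: x = 178
step 4: x = 585
step 5: x = 1929
step 6: x = 6368
step 7: x = 21029
step 8: x = 69451
step 9: x = 229378
step 10: x = 757581
This matches the printout at every step.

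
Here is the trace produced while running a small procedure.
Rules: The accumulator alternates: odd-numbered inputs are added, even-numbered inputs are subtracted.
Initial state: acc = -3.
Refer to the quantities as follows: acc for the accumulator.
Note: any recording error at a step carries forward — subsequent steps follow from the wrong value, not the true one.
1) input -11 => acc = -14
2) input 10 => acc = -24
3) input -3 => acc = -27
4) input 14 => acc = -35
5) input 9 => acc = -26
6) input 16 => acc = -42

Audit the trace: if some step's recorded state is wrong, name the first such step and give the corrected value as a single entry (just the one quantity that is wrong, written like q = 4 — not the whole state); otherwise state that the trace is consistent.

Recomputing the run from the initial state:
step 1: acc = -14
step 2: acc = -24
step 3: acc = -27
step 4: acc = -41
step 5: acc = -32
step 6: acc = -48
The first disagreement with the trace is at step 4, where the value should be acc = -41.

step 4, acc = -41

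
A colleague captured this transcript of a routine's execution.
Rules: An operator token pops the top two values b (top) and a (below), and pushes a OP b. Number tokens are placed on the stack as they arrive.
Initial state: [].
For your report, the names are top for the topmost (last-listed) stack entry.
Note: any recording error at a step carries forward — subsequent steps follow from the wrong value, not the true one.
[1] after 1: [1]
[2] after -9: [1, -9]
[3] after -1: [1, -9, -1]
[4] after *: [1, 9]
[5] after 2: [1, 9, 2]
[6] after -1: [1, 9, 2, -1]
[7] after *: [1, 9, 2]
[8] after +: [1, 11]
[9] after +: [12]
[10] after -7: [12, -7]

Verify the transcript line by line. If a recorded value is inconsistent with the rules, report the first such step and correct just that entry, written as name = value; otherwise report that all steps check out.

step 1: push 1: top = 1 -> in agreement
step 2: push -9: top = -9 -> in agreement
step 3: push -1: top = -1 -> consistent with the transcript
step 4: -9 * -1 = 9 -> in agreement
step 5: push 2: top = 2 -> checks out
step 6: push -1: top = -1 -> in agreement
step 7: 2 * -1 = -2 -> first mismatch against the transcript
So the first discrepancy is step 7, where the right value is top = -2.

step 7, top = -2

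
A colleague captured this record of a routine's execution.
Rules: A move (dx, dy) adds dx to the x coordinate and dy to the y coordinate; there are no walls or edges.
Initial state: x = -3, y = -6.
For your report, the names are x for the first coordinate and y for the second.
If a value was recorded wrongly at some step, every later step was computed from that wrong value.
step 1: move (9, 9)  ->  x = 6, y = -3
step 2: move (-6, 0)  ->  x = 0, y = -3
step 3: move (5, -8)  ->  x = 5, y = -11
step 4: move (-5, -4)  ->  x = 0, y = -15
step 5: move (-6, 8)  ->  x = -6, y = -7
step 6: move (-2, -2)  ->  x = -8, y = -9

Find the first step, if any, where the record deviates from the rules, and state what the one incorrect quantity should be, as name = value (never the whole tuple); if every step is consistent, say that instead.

step 1, y = 3

Recomputing the run from the initial state:
step 1: x = 6, y = 3
step 2: x = 0, y = 3
step 3: x = 5, y = -5
step 4: x = 0, y = -9
step 5: x = -6, y = -1
step 6: x = -8, y = -3
The first disagreement with the record is at step 1, where the value should be y = 3.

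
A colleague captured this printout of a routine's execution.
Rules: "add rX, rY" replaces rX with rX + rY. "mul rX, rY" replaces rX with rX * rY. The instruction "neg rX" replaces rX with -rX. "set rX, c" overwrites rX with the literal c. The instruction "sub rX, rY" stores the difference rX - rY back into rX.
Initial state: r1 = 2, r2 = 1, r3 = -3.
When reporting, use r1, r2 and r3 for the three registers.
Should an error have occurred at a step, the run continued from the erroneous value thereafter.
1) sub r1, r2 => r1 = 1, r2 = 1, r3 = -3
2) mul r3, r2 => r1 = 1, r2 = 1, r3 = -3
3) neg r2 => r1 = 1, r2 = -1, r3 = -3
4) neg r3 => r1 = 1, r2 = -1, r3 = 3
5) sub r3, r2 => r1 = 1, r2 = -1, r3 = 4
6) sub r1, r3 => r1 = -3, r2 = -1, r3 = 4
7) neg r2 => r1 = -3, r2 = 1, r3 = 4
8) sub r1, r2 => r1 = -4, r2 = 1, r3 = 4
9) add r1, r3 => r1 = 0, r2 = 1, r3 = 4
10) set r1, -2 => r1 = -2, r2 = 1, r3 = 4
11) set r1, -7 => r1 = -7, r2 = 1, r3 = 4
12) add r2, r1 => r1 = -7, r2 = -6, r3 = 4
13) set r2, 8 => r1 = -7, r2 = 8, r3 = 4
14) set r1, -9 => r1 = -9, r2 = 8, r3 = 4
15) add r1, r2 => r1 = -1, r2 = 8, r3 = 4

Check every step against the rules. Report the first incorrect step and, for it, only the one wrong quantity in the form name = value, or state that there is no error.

1. r1 = 2 - 1 = 1 (verified)
2. r3 = -3 * 1 = -3 (no discrepancy)
3. r2 = -(1) = -1 (agrees with the printout)
4. r3 = -(-3) = 3 (exactly as logged)
5. r3 = 3 - -1 = 4 (confirmed correct)
6. r1 = 1 - 4 = -3 (consistent with the printout)
7. r2 = -(-1) = 1 (no discrepancy)
8. r1 = -3 - 1 = -4 (matches)
9. r1 = -4 + 4 = 0 (exactly as logged)
10. r1 = -2 (consistent with the printout)
11. r1 = -7 (verified)
12. r2 = 1 + -7 = -6 (confirmed correct)
13. r2 = 8 (agrees with the printout)
14. r1 = -9 (consistent with the printout)
15. r1 = -9 + 8 = -1 (same as recorded)
Every step is consistent.

no error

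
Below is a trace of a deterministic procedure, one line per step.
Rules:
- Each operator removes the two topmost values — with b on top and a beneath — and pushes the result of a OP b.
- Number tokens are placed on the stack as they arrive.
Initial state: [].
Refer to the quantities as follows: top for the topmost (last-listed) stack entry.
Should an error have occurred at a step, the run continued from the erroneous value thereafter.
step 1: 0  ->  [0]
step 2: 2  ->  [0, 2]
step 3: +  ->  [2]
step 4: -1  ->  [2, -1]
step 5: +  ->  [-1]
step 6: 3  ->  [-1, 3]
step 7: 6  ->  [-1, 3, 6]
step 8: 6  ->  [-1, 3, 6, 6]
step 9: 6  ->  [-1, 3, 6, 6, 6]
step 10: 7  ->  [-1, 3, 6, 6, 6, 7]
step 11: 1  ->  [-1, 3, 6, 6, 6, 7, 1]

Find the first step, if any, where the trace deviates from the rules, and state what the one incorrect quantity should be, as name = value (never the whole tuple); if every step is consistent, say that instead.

step 5, top = 1

step 1: push 0: top = 0 -> matches
step 2: push 2: top = 2 -> confirmed correct
step 3: 0 + 2 = 2 -> verified
step 4: push -1: top = -1 -> same as recorded
step 5: 2 + -1 = 1 -> not what was recorded
Conclusion: step 5 carries the first error; the entry should be top = 1.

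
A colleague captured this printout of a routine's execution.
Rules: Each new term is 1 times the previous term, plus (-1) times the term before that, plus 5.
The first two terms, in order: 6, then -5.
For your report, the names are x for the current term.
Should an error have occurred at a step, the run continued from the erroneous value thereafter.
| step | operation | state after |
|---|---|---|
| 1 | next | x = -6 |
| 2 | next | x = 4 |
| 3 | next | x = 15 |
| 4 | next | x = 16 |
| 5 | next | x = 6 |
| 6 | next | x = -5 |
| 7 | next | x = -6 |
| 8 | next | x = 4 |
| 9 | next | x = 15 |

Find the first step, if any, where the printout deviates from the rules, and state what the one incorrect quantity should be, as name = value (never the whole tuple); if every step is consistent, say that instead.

Recomputing the run from the initial state:
step 1: x = -6
step 2: x = 4
step 3: x = 15
step 4: x = 16
step 5: x = 6
step 6: x = -5
step 7: x = -6
step 8: x = 4
step 9: x = 15
This matches the printout at every step.

no error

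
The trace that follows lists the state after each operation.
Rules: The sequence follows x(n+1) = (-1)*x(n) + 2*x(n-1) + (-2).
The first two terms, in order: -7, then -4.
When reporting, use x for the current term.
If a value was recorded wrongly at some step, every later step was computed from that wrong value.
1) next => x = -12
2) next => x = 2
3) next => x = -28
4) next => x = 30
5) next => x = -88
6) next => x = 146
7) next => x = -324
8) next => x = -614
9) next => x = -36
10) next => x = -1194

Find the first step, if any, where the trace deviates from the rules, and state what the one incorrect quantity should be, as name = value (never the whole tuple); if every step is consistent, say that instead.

step 8, x = 614

Step 1: x = -1*(-4) + (2)*(-7) + (-2) = -12 — same as recorded.
Step 2: x = -1*(-12) + (2)*(-4) + (-2) = 2 — matches.
Step 3: x = -1*(2) + (2)*(-12) + (-2) = -28 — no discrepancy.
Step 4: x = -1*(-28) + (2)*(2) + (-2) = 30 — exactly as logged.
Step 5: x = -1*(30) + (2)*(-28) + (-2) = -88 — exactly as logged.
Step 6: x = -1*(-88) + (2)*(30) + (-2) = 146 — exactly as logged.
Step 7: x = -1*(146) + (2)*(-88) + (-2) = -324 — matches.
Step 8: x = -1*(-324) + (2)*(146) + (-2) = 614 — the trace has a different value.
So the first discrepancy is step 8, where the right value is x = 614.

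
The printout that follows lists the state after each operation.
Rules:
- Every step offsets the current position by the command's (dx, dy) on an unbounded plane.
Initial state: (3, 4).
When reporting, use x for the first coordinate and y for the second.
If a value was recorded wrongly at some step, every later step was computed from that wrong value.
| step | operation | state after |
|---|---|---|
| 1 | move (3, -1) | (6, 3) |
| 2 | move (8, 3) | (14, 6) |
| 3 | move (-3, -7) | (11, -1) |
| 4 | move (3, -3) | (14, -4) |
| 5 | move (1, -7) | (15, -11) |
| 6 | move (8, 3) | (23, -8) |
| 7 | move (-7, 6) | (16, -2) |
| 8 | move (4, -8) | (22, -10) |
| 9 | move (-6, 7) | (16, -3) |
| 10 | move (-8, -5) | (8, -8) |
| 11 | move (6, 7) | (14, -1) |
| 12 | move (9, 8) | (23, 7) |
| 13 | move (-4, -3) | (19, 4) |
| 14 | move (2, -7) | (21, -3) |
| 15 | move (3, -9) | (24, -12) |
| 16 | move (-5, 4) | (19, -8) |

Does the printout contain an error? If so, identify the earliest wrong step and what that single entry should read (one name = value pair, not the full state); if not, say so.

step 8, x = 20

Recomputing the run from the initial state:
step 1: x = 6, y = 3
step 2: x = 14, y = 6
step 3: x = 11, y = -1
step 4: x = 14, y = -4
step 5: x = 15, y = -11
step 6: x = 23, y = -8
step 7: x = 16, y = -2
step 8: x = 20, y = -10
step 9: x = 14, y = -3
step 10: x = 6, y = -8
step 11: x = 12, y = -1
step 12: x = 21, y = 7
step 13: x = 17, y = 4
step 14: x = 19, y = -3
step 15: x = 22, y = -12
step 16: x = 17, y = -8
The first disagreement with the printout is at step 8, where the value should be x = 20.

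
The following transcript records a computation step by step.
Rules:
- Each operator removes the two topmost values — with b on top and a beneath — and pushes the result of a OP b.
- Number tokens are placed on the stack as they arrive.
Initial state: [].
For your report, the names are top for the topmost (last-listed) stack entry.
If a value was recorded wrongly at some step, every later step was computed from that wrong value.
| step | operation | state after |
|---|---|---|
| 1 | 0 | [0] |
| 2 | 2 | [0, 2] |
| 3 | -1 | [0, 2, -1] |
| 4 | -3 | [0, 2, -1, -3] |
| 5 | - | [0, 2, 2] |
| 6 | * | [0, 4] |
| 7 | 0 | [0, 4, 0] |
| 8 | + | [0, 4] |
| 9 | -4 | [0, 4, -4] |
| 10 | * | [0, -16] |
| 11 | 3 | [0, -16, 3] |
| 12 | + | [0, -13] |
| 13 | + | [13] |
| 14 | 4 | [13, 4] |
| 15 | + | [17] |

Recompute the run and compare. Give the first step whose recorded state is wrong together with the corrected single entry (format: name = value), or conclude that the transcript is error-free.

step 13, top = -13

Recomputing the run from the initial state:
step 1: [0]
step 2: [0, 2]
step 3: [0, 2, -1]
step 4: [0, 2, -1, -3]
step 5: [0, 2, 2]
step 6: [0, 4]
step 7: [0, 4, 0]
step 8: [0, 4]
step 9: [0, 4, -4]
step 10: [0, -16]
step 11: [0, -16, 3]
step 12: [0, -13]
step 13: [-13]
step 14: [-13, 4]
step 15: [-9]
The first disagreement with the transcript is at step 13, where the value should be top = -13.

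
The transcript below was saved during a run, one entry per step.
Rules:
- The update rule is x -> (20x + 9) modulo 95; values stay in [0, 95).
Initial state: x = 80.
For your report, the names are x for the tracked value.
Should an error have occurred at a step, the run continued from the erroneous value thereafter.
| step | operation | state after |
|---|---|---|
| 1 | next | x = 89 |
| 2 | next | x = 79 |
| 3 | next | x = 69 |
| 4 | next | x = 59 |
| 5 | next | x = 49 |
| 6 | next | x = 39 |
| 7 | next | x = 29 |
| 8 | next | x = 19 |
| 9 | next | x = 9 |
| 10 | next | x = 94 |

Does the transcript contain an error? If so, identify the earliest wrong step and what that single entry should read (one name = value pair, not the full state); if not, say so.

no error

step 1: x = (20*80 + 9) mod 95 = 89 -> matches
step 2: x = (20*89 + 9) mod 95 = 79 -> no discrepancy
step 3: x = (20*79 + 9) mod 95 = 69 -> exactly as logged
step 4: x = (20*69 + 9) mod 95 = 59 -> matches
step 5: x = (20*59 + 9) mod 95 = 49 -> consistent with the transcript
step 6: x = (20*49 + 9) mod 95 = 39 -> agrees with the transcript
step 7: x = (20*39 + 9) mod 95 = 29 -> verified
step 8: x = (20*29 + 9) mod 95 = 19 -> no discrepancy
step 9: x = (20*19 + 9) mod 95 = 9 -> exactly as logged
step 10: x = (20*9 + 9) mod 95 = 94 -> exactly as logged
No step deviates from the rules.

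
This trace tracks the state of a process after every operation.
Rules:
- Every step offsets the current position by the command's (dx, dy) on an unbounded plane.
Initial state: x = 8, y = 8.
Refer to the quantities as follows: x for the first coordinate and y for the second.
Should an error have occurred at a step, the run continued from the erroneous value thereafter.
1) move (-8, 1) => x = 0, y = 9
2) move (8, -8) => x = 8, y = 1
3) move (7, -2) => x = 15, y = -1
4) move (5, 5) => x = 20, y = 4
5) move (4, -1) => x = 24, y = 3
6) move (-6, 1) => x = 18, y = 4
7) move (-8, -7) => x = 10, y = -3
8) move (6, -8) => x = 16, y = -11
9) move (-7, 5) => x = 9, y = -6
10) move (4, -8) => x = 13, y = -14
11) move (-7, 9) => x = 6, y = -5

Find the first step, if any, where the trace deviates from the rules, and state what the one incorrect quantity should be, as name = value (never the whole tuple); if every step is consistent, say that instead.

1. x = 8 + (-8) = 0, y = 8 + (1) = 9 (confirmed correct)
2. x = 0 + (8) = 8, y = 9 + (-8) = 1 (verified)
3. x = 8 + (7) = 15, y = 1 + (-2) = -1 (confirmed correct)
4. x = 15 + (5) = 20, y = -1 + (5) = 4 (confirmed correct)
5. x = 20 + (4) = 24, y = 4 + (-1) = 3 (confirmed correct)
6. x = 24 + (-6) = 18, y = 3 + (1) = 4 (verified)
7. x = 18 + (-8) = 10, y = 4 + (-7) = -3 (agrees with the trace)
8. x = 10 + (6) = 16, y = -3 + (-8) = -11 (exactly as logged)
9. x = 16 + (-7) = 9, y = -11 + (5) = -6 (matches)
10. x = 9 + (4) = 13, y = -6 + (-8) = -14 (exactly as logged)
11. x = 13 + (-7) = 6, y = -14 + (9) = -5 (in agreement)
Each recorded entry agrees with the recomputation.

no error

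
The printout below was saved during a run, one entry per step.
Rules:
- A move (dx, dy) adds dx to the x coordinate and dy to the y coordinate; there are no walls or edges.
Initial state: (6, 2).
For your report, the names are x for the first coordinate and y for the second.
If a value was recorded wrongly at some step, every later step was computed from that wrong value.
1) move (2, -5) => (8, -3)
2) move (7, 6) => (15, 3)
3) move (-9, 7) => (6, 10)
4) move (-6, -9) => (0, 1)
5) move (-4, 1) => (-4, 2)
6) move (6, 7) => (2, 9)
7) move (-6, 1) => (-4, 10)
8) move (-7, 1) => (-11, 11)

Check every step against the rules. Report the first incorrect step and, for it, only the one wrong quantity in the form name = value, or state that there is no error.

Step 1: x = 6 + (2) = 8, y = 2 + (-5) = -3 — confirmed correct.
Step 2: x = 8 + (7) = 15, y = -3 + (6) = 3 — verified.
Step 3: x = 15 + (-9) = 6, y = 3 + (7) = 10 — in agreement.
Step 4: x = 6 + (-6) = 0, y = 10 + (-9) = 1 — confirmed correct.
Step 5: x = 0 + (-4) = -4, y = 1 + (1) = 2 — no discrepancy.
Step 6: x = -4 + (6) = 2, y = 2 + (7) = 9 — confirmed correct.
Step 7: x = 2 + (-6) = -4, y = 9 + (1) = 10 — matches.
Step 8: x = -4 + (-7) = -11, y = 10 + (1) = 11 — consistent with the printout.
No step deviates from the rules.

no error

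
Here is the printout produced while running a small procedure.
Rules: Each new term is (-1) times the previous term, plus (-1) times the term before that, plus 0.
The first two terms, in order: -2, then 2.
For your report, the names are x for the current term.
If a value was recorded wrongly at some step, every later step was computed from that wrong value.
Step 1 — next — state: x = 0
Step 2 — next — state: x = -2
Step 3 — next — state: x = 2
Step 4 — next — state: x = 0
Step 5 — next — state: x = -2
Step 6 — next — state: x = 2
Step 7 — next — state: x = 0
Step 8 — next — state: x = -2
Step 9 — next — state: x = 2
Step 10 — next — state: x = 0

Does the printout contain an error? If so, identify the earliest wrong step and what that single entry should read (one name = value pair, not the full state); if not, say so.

1. x = -1*(2) + (-1)*(-2) + (0) = 0 (matches)
2. x = -1*(0) + (-1)*(2) + (0) = -2 (in agreement)
3. x = -1*(-2) + (-1)*(0) + (0) = 2 (exactly as logged)
4. x = -1*(2) + (-1)*(-2) + (0) = 0 (same as recorded)
5. x = -1*(0) + (-1)*(2) + (0) = -2 (no discrepancy)
6. x = -1*(-2) + (-1)*(0) + (0) = 2 (checks out)
7. x = -1*(2) + (-1)*(-2) + (0) = 0 (confirmed correct)
8. x = -1*(0) + (-1)*(2) + (0) = -2 (agrees with the printout)
9. x = -1*(-2) + (-1)*(0) + (0) = 2 (consistent with the printout)
10. x = -1*(2) + (-1)*(-2) + (0) = 0 (checks out)
All entries verified; no error found.

no error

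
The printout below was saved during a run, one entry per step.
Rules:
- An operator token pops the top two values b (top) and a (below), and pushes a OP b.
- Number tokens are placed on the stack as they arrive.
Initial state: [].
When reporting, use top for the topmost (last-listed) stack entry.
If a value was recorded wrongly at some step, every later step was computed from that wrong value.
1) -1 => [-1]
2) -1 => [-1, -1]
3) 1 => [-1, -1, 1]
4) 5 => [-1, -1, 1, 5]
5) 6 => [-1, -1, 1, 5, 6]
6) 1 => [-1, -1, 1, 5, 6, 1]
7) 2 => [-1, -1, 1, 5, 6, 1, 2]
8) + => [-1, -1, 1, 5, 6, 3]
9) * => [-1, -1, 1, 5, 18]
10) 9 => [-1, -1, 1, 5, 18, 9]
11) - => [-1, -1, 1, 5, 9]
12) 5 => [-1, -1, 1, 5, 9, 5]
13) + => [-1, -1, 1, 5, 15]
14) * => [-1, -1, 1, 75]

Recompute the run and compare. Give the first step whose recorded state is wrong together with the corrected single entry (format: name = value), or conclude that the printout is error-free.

step 13, top = 14

step 1: push -1: top = -1 -> verified
step 2: push -1: top = -1 -> in agreement
step 3: push 1: top = 1 -> exactly as logged
step 4: push 5: top = 5 -> consistent with the printout
step 5: push 6: top = 6 -> matches
step 6: push 1: top = 1 -> in agreement
step 7: push 2: top = 2 -> in agreement
step 8: 1 + 2 = 3 -> agrees with the printout
step 9: 6 * 3 = 18 -> same as recorded
step 10: push 9: top = 9 -> matches
step 11: 18 - 9 = 9 -> in agreement
step 12: push 5: top = 5 -> confirmed correct
step 13: 9 + 5 = 14 -> the printout has a different value
The audit stops at step 13: the recorded entry is wrong and should be top = 14.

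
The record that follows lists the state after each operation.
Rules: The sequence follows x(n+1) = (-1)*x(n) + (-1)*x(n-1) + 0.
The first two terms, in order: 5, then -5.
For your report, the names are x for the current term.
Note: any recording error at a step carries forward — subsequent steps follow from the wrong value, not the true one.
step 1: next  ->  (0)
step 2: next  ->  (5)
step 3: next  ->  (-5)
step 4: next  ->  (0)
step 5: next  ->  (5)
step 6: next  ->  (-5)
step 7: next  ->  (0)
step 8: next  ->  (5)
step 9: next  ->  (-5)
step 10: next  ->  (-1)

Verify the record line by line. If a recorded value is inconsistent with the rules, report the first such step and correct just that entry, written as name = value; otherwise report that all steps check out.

Recomputing the run from the initial state:
step 1: x = 0
step 2: x = 5
step 3: x = -5
step 4: x = 0
step 5: x = 5
step 6: x = -5
step 7: x = 0
step 8: x = 5
step 9: x = -5
step 10: x = 0
The first disagreement with the record is at step 10, where the value should be x = 0.

step 10, x = 0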